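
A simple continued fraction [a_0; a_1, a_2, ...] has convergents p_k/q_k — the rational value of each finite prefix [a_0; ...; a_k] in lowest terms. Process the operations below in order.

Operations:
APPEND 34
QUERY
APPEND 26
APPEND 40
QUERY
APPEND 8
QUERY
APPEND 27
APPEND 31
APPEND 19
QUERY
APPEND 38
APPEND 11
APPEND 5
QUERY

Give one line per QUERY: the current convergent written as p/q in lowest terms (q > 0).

APPEND 34: p_0 = 34·1 + 0 = 34, q_0 = 34·0 + 1 = 1 → 34/1
APPEND 26: p_1 = 26·34 + 1 = 885, q_1 = 26·1 + 0 = 26 → 885/26
APPEND 40: p_2 = 40·885 + 34 = 35434, q_2 = 40·26 + 1 = 1041 → 35434/1041
APPEND 8: p_3 = 8·35434 + 885 = 284357, q_3 = 8·1041 + 26 = 8354 → 284357/8354
APPEND 27: p_4 = 27·284357 + 35434 = 7713073, q_4 = 27·8354 + 1041 = 226599 → 7713073/226599
APPEND 31: p_5 = 31·7713073 + 284357 = 239389620, q_5 = 31·226599 + 8354 = 7032923 → 239389620/7032923
APPEND 19: p_6 = 19·239389620 + 7713073 = 4556115853, q_6 = 19·7032923 + 226599 = 133852136 → 4556115853/133852136
APPEND 38: p_7 = 38·4556115853 + 239389620 = 173371792034, q_7 = 38·133852136 + 7032923 = 5093414091 → 173371792034/5093414091
APPEND 11: p_8 = 11·173371792034 + 4556115853 = 1911645828227, q_8 = 11·5093414091 + 133852136 = 56161407137 → 1911645828227/56161407137
APPEND 5: p_9 = 5·1911645828227 + 173371792034 = 9731600933169, q_9 = 5·56161407137 + 5093414091 = 285900449776 → 9731600933169/285900449776

34/1
35434/1041
284357/8354
4556115853/133852136
9731600933169/285900449776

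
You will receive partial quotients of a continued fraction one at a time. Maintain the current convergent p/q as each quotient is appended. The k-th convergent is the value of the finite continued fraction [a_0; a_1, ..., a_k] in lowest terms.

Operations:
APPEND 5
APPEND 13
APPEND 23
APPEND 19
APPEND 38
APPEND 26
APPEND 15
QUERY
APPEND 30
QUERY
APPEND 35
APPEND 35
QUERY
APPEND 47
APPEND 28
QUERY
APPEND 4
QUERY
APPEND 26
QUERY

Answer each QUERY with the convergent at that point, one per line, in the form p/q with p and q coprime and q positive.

431957112/85086749
12987436925/2558260427
15937716168970/3139405319717
21002711977519126/4137106283714721
84760375562267581/16696066809087277
2224772476596476232/438234843319983923

APPEND 5: p_0 = 5·1 + 0 = 5, q_0 = 5·0 + 1 = 1 → 5/1
APPEND 13: p_1 = 13·5 + 1 = 66, q_1 = 13·1 + 0 = 13 → 66/13
APPEND 23: p_2 = 23·66 + 5 = 1523, q_2 = 23·13 + 1 = 300 → 1523/300
APPEND 19: p_3 = 19·1523 + 66 = 29003, q_3 = 19·300 + 13 = 5713 → 29003/5713
APPEND 38: p_4 = 38·29003 + 1523 = 1103637, q_4 = 38·5713 + 300 = 217394 → 1103637/217394
APPEND 26: p_5 = 26·1103637 + 29003 = 28723565, q_5 = 26·217394 + 5713 = 5657957 → 28723565/5657957
APPEND 15: p_6 = 15·28723565 + 1103637 = 431957112, q_6 = 15·5657957 + 217394 = 85086749 → 431957112/85086749
APPEND 30: p_7 = 30·431957112 + 28723565 = 12987436925, q_7 = 30·85086749 + 5657957 = 2558260427 → 12987436925/2558260427
APPEND 35: p_8 = 35·12987436925 + 431957112 = 454992249487, q_8 = 35·2558260427 + 85086749 = 89624201694 → 454992249487/89624201694
APPEND 35: p_9 = 35·454992249487 + 12987436925 = 15937716168970, q_9 = 35·89624201694 + 2558260427 = 3139405319717 → 15937716168970/3139405319717
APPEND 47: p_10 = 47·15937716168970 + 454992249487 = 749527652191077, q_10 = 47·3139405319717 + 89624201694 = 147641674228393 → 749527652191077/147641674228393
APPEND 28: p_11 = 28·749527652191077 + 15937716168970 = 21002711977519126, q_11 = 28·147641674228393 + 3139405319717 = 4137106283714721 → 21002711977519126/4137106283714721
APPEND 4: p_12 = 4·21002711977519126 + 749527652191077 = 84760375562267581, q_12 = 4·4137106283714721 + 147641674228393 = 16696066809087277 → 84760375562267581/16696066809087277
APPEND 26: p_13 = 26·84760375562267581 + 21002711977519126 = 2224772476596476232, q_13 = 26·16696066809087277 + 4137106283714721 = 438234843319983923 → 2224772476596476232/438234843319983923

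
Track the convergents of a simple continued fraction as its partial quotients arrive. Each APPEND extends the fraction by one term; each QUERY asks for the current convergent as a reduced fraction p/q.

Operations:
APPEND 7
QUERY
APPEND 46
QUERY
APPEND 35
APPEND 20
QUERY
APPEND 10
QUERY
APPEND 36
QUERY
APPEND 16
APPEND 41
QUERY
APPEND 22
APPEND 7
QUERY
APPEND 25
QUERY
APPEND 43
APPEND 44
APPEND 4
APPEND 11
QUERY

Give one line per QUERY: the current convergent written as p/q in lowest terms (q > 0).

APPEND 7: p_0 = 7·1 + 0 = 7, q_0 = 7·0 + 1 = 1 → 7/1
APPEND 46: p_1 = 46·7 + 1 = 323, q_1 = 46·1 + 0 = 46 → 323/46
APPEND 35: p_2 = 35·323 + 7 = 11312, q_2 = 35·46 + 1 = 1611 → 11312/1611
APPEND 20: p_3 = 20·11312 + 323 = 226563, q_3 = 20·1611 + 46 = 32266 → 226563/32266
APPEND 10: p_4 = 10·226563 + 11312 = 2276942, q_4 = 10·32266 + 1611 = 324271 → 2276942/324271
APPEND 36: p_5 = 36·2276942 + 226563 = 82196475, q_5 = 36·324271 + 32266 = 11706022 → 82196475/11706022
APPEND 16: p_6 = 16·82196475 + 2276942 = 1317420542, q_6 = 16·11706022 + 324271 = 187620623 → 1317420542/187620623
APPEND 41: p_7 = 41·1317420542 + 82196475 = 54096438697, q_7 = 41·187620623 + 11706022 = 7704151565 → 54096438697/7704151565
APPEND 22: p_8 = 22·54096438697 + 1317420542 = 1191439071876, q_8 = 22·7704151565 + 187620623 = 169678955053 → 1191439071876/169678955053
APPEND 7: p_9 = 7·1191439071876 + 54096438697 = 8394169941829, q_9 = 7·169678955053 + 7704151565 = 1195456836936 → 8394169941829/1195456836936
APPEND 25: p_10 = 25·8394169941829 + 1191439071876 = 211045687617601, q_10 = 25·1195456836936 + 169678955053 = 30056099878453 → 211045687617601/30056099878453
APPEND 43: p_11 = 43·211045687617601 + 8394169941829 = 9083358737498672, q_11 = 43·30056099878453 + 1195456836936 = 1293607751610415 → 9083358737498672/1293607751610415
APPEND 44: p_12 = 44·9083358737498672 + 211045687617601 = 399878830137559169, q_12 = 44·1293607751610415 + 30056099878453 = 56948797170736713 → 399878830137559169/56948797170736713
APPEND 4: p_13 = 4·399878830137559169 + 9083358737498672 = 1608598679287735348, q_13 = 4·56948797170736713 + 1293607751610415 = 229088796434557267 → 1608598679287735348/229088796434557267
APPEND 11: p_14 = 11·1608598679287735348 + 399878830137559169 = 18094464302302647997, q_14 = 11·229088796434557267 + 56948797170736713 = 2576925557950866650 → 18094464302302647997/2576925557950866650

7/1
323/46
226563/32266
2276942/324271
82196475/11706022
54096438697/7704151565
8394169941829/1195456836936
211045687617601/30056099878453
18094464302302647997/2576925557950866650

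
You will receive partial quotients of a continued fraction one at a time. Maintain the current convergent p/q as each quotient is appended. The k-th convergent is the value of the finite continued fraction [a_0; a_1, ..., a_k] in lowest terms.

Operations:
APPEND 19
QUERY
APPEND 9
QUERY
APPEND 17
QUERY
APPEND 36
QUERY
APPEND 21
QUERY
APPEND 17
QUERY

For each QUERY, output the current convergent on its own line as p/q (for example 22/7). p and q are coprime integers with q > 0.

APPEND 19: p_0 = 19·1 + 0 = 19, q_0 = 19·0 + 1 = 1 → 19/1
APPEND 9: p_1 = 9·19 + 1 = 172, q_1 = 9·1 + 0 = 9 → 172/9
APPEND 17: p_2 = 17·172 + 19 = 2943, q_2 = 17·9 + 1 = 154 → 2943/154
APPEND 36: p_3 = 36·2943 + 172 = 106120, q_3 = 36·154 + 9 = 5553 → 106120/5553
APPEND 21: p_4 = 21·106120 + 2943 = 2231463, q_4 = 21·5553 + 154 = 116767 → 2231463/116767
APPEND 17: p_5 = 17·2231463 + 106120 = 38040991, q_5 = 17·116767 + 5553 = 1990592 → 38040991/1990592

19/1
172/9
2943/154
106120/5553
2231463/116767
38040991/1990592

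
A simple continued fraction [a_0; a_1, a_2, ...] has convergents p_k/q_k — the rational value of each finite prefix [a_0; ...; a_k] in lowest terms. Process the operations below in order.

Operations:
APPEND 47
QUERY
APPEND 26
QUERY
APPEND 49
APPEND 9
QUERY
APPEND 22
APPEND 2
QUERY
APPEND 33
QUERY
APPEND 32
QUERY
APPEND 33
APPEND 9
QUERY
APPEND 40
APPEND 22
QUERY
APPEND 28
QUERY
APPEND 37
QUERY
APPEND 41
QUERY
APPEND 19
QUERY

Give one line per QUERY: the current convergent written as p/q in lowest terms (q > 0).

47/1
1223/26
540989/11501
24464453/520095
819288681/17417432
26241702245/557877919
7827400867139/166404376750
6915009664130311/147007658469448
193934233425797034/4122889039603303
7182481646418620569/152693902123791659
294675681736589240363/6264572876115061322
5606020434641614187466/119179578548309956777

APPEND 47: p_0 = 47·1 + 0 = 47, q_0 = 47·0 + 1 = 1 → 47/1
APPEND 26: p_1 = 26·47 + 1 = 1223, q_1 = 26·1 + 0 = 26 → 1223/26
APPEND 49: p_2 = 49·1223 + 47 = 59974, q_2 = 49·26 + 1 = 1275 → 59974/1275
APPEND 9: p_3 = 9·59974 + 1223 = 540989, q_3 = 9·1275 + 26 = 11501 → 540989/11501
APPEND 22: p_4 = 22·540989 + 59974 = 11961732, q_4 = 22·11501 + 1275 = 254297 → 11961732/254297
APPEND 2: p_5 = 2·11961732 + 540989 = 24464453, q_5 = 2·254297 + 11501 = 520095 → 24464453/520095
APPEND 33: p_6 = 33·24464453 + 11961732 = 819288681, q_6 = 33·520095 + 254297 = 17417432 → 819288681/17417432
APPEND 32: p_7 = 32·819288681 + 24464453 = 26241702245, q_7 = 32·17417432 + 520095 = 557877919 → 26241702245/557877919
APPEND 33: p_8 = 33·26241702245 + 819288681 = 866795462766, q_8 = 33·557877919 + 17417432 = 18427388759 → 866795462766/18427388759
APPEND 9: p_9 = 9·866795462766 + 26241702245 = 7827400867139, q_9 = 9·18427388759 + 557877919 = 166404376750 → 7827400867139/166404376750
APPEND 40: p_10 = 40·7827400867139 + 866795462766 = 313962830148326, q_10 = 40·166404376750 + 18427388759 = 6674602458759 → 313962830148326/6674602458759
APPEND 22: p_11 = 22·313962830148326 + 7827400867139 = 6915009664130311, q_11 = 22·6674602458759 + 166404376750 = 147007658469448 → 6915009664130311/147007658469448
APPEND 28: p_12 = 28·6915009664130311 + 313962830148326 = 193934233425797034, q_12 = 28·147007658469448 + 6674602458759 = 4122889039603303 → 193934233425797034/4122889039603303
APPEND 37: p_13 = 37·193934233425797034 + 6915009664130311 = 7182481646418620569, q_13 = 37·4122889039603303 + 147007658469448 = 152693902123791659 → 7182481646418620569/152693902123791659
APPEND 41: p_14 = 41·7182481646418620569 + 193934233425797034 = 294675681736589240363, q_14 = 41·152693902123791659 + 4122889039603303 = 6264572876115061322 → 294675681736589240363/6264572876115061322
APPEND 19: p_15 = 19·294675681736589240363 + 7182481646418620569 = 5606020434641614187466, q_15 = 19·6264572876115061322 + 152693902123791659 = 119179578548309956777 → 5606020434641614187466/119179578548309956777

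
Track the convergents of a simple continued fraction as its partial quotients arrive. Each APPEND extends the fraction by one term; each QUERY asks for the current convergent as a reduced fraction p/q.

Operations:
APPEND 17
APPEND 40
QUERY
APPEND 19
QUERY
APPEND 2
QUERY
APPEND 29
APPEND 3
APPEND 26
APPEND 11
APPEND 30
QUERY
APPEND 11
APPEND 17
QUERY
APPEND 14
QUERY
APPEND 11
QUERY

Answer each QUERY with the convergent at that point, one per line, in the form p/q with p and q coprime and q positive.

APPEND 17: p_0 = 17·1 + 0 = 17, q_0 = 17·0 + 1 = 1 → 17/1
APPEND 40: p_1 = 40·17 + 1 = 681, q_1 = 40·1 + 0 = 40 → 681/40
APPEND 19: p_2 = 19·681 + 17 = 12956, q_2 = 19·40 + 1 = 761 → 12956/761
APPEND 2: p_3 = 2·12956 + 681 = 26593, q_3 = 2·761 + 40 = 1562 → 26593/1562
APPEND 29: p_4 = 29·26593 + 12956 = 784153, q_4 = 29·1562 + 761 = 46059 → 784153/46059
APPEND 3: p_5 = 3·784153 + 26593 = 2379052, q_5 = 3·46059 + 1562 = 139739 → 2379052/139739
APPEND 26: p_6 = 26·2379052 + 784153 = 62639505, q_6 = 26·139739 + 46059 = 3679273 → 62639505/3679273
APPEND 11: p_7 = 11·62639505 + 2379052 = 691413607, q_7 = 11·3679273 + 139739 = 40611742 → 691413607/40611742
APPEND 30: p_8 = 30·691413607 + 62639505 = 20805047715, q_8 = 30·40611742 + 3679273 = 1222031533 → 20805047715/1222031533
APPEND 11: p_9 = 11·20805047715 + 691413607 = 229546938472, q_9 = 11·1222031533 + 40611742 = 13482958605 → 229546938472/13482958605
APPEND 17: p_10 = 17·229546938472 + 20805047715 = 3923103001739, q_10 = 17·13482958605 + 1222031533 = 230432327818 → 3923103001739/230432327818
APPEND 14: p_11 = 14·3923103001739 + 229546938472 = 55152988962818, q_11 = 14·230432327818 + 13482958605 = 3239535548057 → 55152988962818/3239535548057
APPEND 11: p_12 = 11·55152988962818 + 3923103001739 = 610605981592737, q_12 = 11·3239535548057 + 230432327818 = 35865323356445 → 610605981592737/35865323356445

681/40
12956/761
26593/1562
20805047715/1222031533
3923103001739/230432327818
55152988962818/3239535548057
610605981592737/35865323356445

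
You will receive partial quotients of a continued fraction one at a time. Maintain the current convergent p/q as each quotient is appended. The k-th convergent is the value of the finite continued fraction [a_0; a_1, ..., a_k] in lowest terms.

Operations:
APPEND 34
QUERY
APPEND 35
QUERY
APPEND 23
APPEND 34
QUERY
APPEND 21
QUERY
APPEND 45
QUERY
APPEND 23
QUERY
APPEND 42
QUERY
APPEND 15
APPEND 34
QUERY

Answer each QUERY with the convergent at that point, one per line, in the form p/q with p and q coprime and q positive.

34/1
1191/35
933709/27439
19635316/577025
884522929/25993564
20363662683/598428997
856158355615/25160011438
438189284250487/12877112430716

APPEND 34: p_0 = 34·1 + 0 = 34, q_0 = 34·0 + 1 = 1 → 34/1
APPEND 35: p_1 = 35·34 + 1 = 1191, q_1 = 35·1 + 0 = 35 → 1191/35
APPEND 23: p_2 = 23·1191 + 34 = 27427, q_2 = 23·35 + 1 = 806 → 27427/806
APPEND 34: p_3 = 34·27427 + 1191 = 933709, q_3 = 34·806 + 35 = 27439 → 933709/27439
APPEND 21: p_4 = 21·933709 + 27427 = 19635316, q_4 = 21·27439 + 806 = 577025 → 19635316/577025
APPEND 45: p_5 = 45·19635316 + 933709 = 884522929, q_5 = 45·577025 + 27439 = 25993564 → 884522929/25993564
APPEND 23: p_6 = 23·884522929 + 19635316 = 20363662683, q_6 = 23·25993564 + 577025 = 598428997 → 20363662683/598428997
APPEND 42: p_7 = 42·20363662683 + 884522929 = 856158355615, q_7 = 42·598428997 + 25993564 = 25160011438 → 856158355615/25160011438
APPEND 15: p_8 = 15·856158355615 + 20363662683 = 12862738996908, q_8 = 15·25160011438 + 598428997 = 377998600567 → 12862738996908/377998600567
APPEND 34: p_9 = 34·12862738996908 + 856158355615 = 438189284250487, q_9 = 34·377998600567 + 25160011438 = 12877112430716 → 438189284250487/12877112430716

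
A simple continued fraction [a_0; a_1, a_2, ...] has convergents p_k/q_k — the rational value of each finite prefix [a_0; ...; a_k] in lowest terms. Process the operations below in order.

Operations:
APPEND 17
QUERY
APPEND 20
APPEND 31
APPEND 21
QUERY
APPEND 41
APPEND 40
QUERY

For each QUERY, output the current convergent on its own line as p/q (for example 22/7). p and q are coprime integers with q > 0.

17/1
222689/13061
365856169/21457941

APPEND 17: p_0 = 17·1 + 0 = 17, q_0 = 17·0 + 1 = 1 → 17/1
APPEND 20: p_1 = 20·17 + 1 = 341, q_1 = 20·1 + 0 = 20 → 341/20
APPEND 31: p_2 = 31·341 + 17 = 10588, q_2 = 31·20 + 1 = 621 → 10588/621
APPEND 21: p_3 = 21·10588 + 341 = 222689, q_3 = 21·621 + 20 = 13061 → 222689/13061
APPEND 41: p_4 = 41·222689 + 10588 = 9140837, q_4 = 41·13061 + 621 = 536122 → 9140837/536122
APPEND 40: p_5 = 40·9140837 + 222689 = 365856169, q_5 = 40·536122 + 13061 = 21457941 → 365856169/21457941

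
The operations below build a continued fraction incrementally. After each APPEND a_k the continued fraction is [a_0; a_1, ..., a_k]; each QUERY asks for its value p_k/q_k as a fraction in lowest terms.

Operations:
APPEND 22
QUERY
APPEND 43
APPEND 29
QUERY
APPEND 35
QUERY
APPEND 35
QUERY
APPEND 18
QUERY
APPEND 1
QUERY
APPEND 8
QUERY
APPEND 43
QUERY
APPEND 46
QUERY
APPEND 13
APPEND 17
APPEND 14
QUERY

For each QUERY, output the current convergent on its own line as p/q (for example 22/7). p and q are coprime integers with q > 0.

APPEND 22: p_0 = 22·1 + 0 = 22, q_0 = 22·0 + 1 = 1 → 22/1
APPEND 43: p_1 = 43·22 + 1 = 947, q_1 = 43·1 + 0 = 43 → 947/43
APPEND 29: p_2 = 29·947 + 22 = 27485, q_2 = 29·43 + 1 = 1248 → 27485/1248
APPEND 35: p_3 = 35·27485 + 947 = 962922, q_3 = 35·1248 + 43 = 43723 → 962922/43723
APPEND 35: p_4 = 35·962922 + 27485 = 33729755, q_4 = 35·43723 + 1248 = 1531553 → 33729755/1531553
APPEND 18: p_5 = 18·33729755 + 962922 = 608098512, q_5 = 18·1531553 + 43723 = 27611677 → 608098512/27611677
APPEND 1: p_6 = 1·608098512 + 33729755 = 641828267, q_6 = 1·27611677 + 1531553 = 29143230 → 641828267/29143230
APPEND 8: p_7 = 8·641828267 + 608098512 = 5742724648, q_7 = 8·29143230 + 27611677 = 260757517 → 5742724648/260757517
APPEND 43: p_8 = 43·5742724648 + 641828267 = 247578988131, q_8 = 43·260757517 + 29143230 = 11241716461 → 247578988131/11241716461
APPEND 46: p_9 = 46·247578988131 + 5742724648 = 11394376178674, q_9 = 46·11241716461 + 260757517 = 517379714723 → 11394376178674/517379714723
APPEND 13: p_10 = 13·11394376178674 + 247578988131 = 148374469310893, q_10 = 13·517379714723 + 11241716461 = 6737178007860 → 148374469310893/6737178007860
APPEND 17: p_11 = 17·148374469310893 + 11394376178674 = 2533760354463855, q_11 = 17·6737178007860 + 517379714723 = 115049405848343 → 2533760354463855/115049405848343
APPEND 14: p_12 = 14·2533760354463855 + 148374469310893 = 35621019431804863, q_12 = 14·115049405848343 + 6737178007860 = 1617428859884662 → 35621019431804863/1617428859884662

22/1
27485/1248
962922/43723
33729755/1531553
608098512/27611677
641828267/29143230
5742724648/260757517
247578988131/11241716461
11394376178674/517379714723
35621019431804863/1617428859884662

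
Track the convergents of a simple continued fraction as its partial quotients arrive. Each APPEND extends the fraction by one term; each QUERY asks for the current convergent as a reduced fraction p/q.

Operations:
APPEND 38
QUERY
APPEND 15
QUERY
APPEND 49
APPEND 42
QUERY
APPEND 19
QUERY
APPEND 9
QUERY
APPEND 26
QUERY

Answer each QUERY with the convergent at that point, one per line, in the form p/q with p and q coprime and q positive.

38/1
571/15
1177285/30927
22396432/588349
202745173/5326068
5293770930/139066117

APPEND 38: p_0 = 38·1 + 0 = 38, q_0 = 38·0 + 1 = 1 → 38/1
APPEND 15: p_1 = 15·38 + 1 = 571, q_1 = 15·1 + 0 = 15 → 571/15
APPEND 49: p_2 = 49·571 + 38 = 28017, q_2 = 49·15 + 1 = 736 → 28017/736
APPEND 42: p_3 = 42·28017 + 571 = 1177285, q_3 = 42·736 + 15 = 30927 → 1177285/30927
APPEND 19: p_4 = 19·1177285 + 28017 = 22396432, q_4 = 19·30927 + 736 = 588349 → 22396432/588349
APPEND 9: p_5 = 9·22396432 + 1177285 = 202745173, q_5 = 9·588349 + 30927 = 5326068 → 202745173/5326068
APPEND 26: p_6 = 26·202745173 + 22396432 = 5293770930, q_6 = 26·5326068 + 588349 = 139066117 → 5293770930/139066117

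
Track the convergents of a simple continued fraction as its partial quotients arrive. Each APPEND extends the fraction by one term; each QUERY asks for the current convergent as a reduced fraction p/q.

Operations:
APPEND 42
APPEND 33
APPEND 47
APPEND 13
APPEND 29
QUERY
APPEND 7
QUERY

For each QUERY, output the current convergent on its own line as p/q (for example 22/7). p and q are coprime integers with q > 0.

24697541/587613
173732177/4133500

APPEND 42: p_0 = 42·1 + 0 = 42, q_0 = 42·0 + 1 = 1 → 42/1
APPEND 33: p_1 = 33·42 + 1 = 1387, q_1 = 33·1 + 0 = 33 → 1387/33
APPEND 47: p_2 = 47·1387 + 42 = 65231, q_2 = 47·33 + 1 = 1552 → 65231/1552
APPEND 13: p_3 = 13·65231 + 1387 = 849390, q_3 = 13·1552 + 33 = 20209 → 849390/20209
APPEND 29: p_4 = 29·849390 + 65231 = 24697541, q_4 = 29·20209 + 1552 = 587613 → 24697541/587613
APPEND 7: p_5 = 7·24697541 + 849390 = 173732177, q_5 = 7·587613 + 20209 = 4133500 → 173732177/4133500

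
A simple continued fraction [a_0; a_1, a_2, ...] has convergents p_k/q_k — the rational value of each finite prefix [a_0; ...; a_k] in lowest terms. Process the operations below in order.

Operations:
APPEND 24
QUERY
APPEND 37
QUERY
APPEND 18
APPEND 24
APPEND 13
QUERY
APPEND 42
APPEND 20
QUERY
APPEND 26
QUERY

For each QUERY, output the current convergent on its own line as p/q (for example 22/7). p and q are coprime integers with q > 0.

APPEND 24: p_0 = 24·1 + 0 = 24, q_0 = 24·0 + 1 = 1 → 24/1
APPEND 37: p_1 = 37·24 + 1 = 889, q_1 = 37·1 + 0 = 37 → 889/37
APPEND 18: p_2 = 18·889 + 24 = 16026, q_2 = 18·37 + 1 = 667 → 16026/667
APPEND 24: p_3 = 24·16026 + 889 = 385513, q_3 = 24·667 + 37 = 16045 → 385513/16045
APPEND 13: p_4 = 13·385513 + 16026 = 5027695, q_4 = 13·16045 + 667 = 209252 → 5027695/209252
APPEND 42: p_5 = 42·5027695 + 385513 = 211548703, q_5 = 42·209252 + 16045 = 8804629 → 211548703/8804629
APPEND 20: p_6 = 20·211548703 + 5027695 = 4236001755, q_6 = 20·8804629 + 209252 = 176301832 → 4236001755/176301832
APPEND 26: p_7 = 26·4236001755 + 211548703 = 110347594333, q_7 = 26·176301832 + 8804629 = 4592652261 → 110347594333/4592652261

24/1
889/37
5027695/209252
4236001755/176301832
110347594333/4592652261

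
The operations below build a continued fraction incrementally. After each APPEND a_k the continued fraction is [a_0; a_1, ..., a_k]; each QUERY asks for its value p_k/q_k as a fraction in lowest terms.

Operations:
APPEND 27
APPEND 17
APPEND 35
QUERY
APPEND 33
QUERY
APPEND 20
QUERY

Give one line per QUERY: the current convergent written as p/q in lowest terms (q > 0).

APPEND 27: p_0 = 27·1 + 0 = 27, q_0 = 27·0 + 1 = 1 → 27/1
APPEND 17: p_1 = 17·27 + 1 = 460, q_1 = 17·1 + 0 = 17 → 460/17
APPEND 35: p_2 = 35·460 + 27 = 16127, q_2 = 35·17 + 1 = 596 → 16127/596
APPEND 33: p_3 = 33·16127 + 460 = 532651, q_3 = 33·596 + 17 = 19685 → 532651/19685
APPEND 20: p_4 = 20·532651 + 16127 = 10669147, q_4 = 20·19685 + 596 = 394296 → 10669147/394296

16127/596
532651/19685
10669147/394296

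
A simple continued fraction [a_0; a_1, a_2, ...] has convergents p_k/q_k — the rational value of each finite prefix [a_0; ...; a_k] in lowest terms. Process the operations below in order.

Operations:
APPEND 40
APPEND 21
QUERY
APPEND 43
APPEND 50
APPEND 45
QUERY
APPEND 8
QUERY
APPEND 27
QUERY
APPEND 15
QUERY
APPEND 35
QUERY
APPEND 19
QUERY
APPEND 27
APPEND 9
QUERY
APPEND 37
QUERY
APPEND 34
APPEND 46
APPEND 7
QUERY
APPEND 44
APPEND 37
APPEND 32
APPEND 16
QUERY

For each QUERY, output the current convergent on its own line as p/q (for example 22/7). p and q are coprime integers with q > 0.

APPEND 40: p_0 = 40·1 + 0 = 40, q_0 = 40·0 + 1 = 1 → 40/1
APPEND 21: p_1 = 21·40 + 1 = 841, q_1 = 21·1 + 0 = 21 → 841/21
APPEND 43: p_2 = 43·841 + 40 = 36203, q_2 = 43·21 + 1 = 904 → 36203/904
APPEND 50: p_3 = 50·36203 + 841 = 1810991, q_3 = 50·904 + 21 = 45221 → 1810991/45221
APPEND 45: p_4 = 45·1810991 + 36203 = 81530798, q_4 = 45·45221 + 904 = 2035849 → 81530798/2035849
APPEND 8: p_5 = 8·81530798 + 1810991 = 654057375, q_5 = 8·2035849 + 45221 = 16332013 → 654057375/16332013
APPEND 27: p_6 = 27·654057375 + 81530798 = 17741079923, q_6 = 27·16332013 + 2035849 = 443000200 → 17741079923/443000200
APPEND 15: p_7 = 15·17741079923 + 654057375 = 266770256220, q_7 = 15·443000200 + 16332013 = 6661335013 → 266770256220/6661335013
APPEND 35: p_8 = 35·266770256220 + 17741079923 = 9354700047623, q_8 = 35·6661335013 + 443000200 = 233589725655 → 9354700047623/233589725655
APPEND 19: p_9 = 19·9354700047623 + 266770256220 = 178006071161057, q_9 = 19·233589725655 + 6661335013 = 4444866122458 → 178006071161057/4444866122458
APPEND 27: p_10 = 27·178006071161057 + 9354700047623 = 4815518621396162, q_10 = 27·4444866122458 + 233589725655 = 120244975032021 → 4815518621396162/120244975032021
APPEND 9: p_11 = 9·4815518621396162 + 178006071161057 = 43517673663726515, q_11 = 9·120244975032021 + 4444866122458 = 1086649641410647 → 43517673663726515/1086649641410647
APPEND 37: p_12 = 37·43517673663726515 + 4815518621396162 = 1614969444179277217, q_12 = 37·1086649641410647 + 120244975032021 = 40326281707225960 → 1614969444179277217/40326281707225960
APPEND 34: p_13 = 34·1614969444179277217 + 43517673663726515 = 54952478775759151893, q_13 = 34·40326281707225960 + 1086649641410647 = 1372180227687093287 → 54952478775759151893/1372180227687093287
APPEND 46: p_14 = 46·54952478775759151893 + 1614969444179277217 = 2529428993129100264295, q_14 = 46·1372180227687093287 + 40326281707225960 = 63160616755313517162 → 2529428993129100264295/63160616755313517162
APPEND 7: p_15 = 7·2529428993129100264295 + 54952478775759151893 = 17760955430679461001958, q_15 = 7·63160616755313517162 + 1372180227687093287 = 443496497514881713421 → 17760955430679461001958/443496497514881713421
APPEND 44: p_16 = 44·17760955430679461001958 + 2529428993129100264295 = 784011467943025384350447, q_16 = 44·443496497514881713421 + 63160616755313517162 = 19577006507410108907686 → 784011467943025384350447/19577006507410108907686
APPEND 37: p_17 = 37·784011467943025384350447 + 17760955430679461001958 = 29026185269322618681968497, q_17 = 37·19577006507410108907686 + 443496497514881713421 = 724792737271688911297803 → 29026185269322618681968497/724792737271688911297803
APPEND 32: p_18 = 32·29026185269322618681968497 + 784011467943025384350447 = 929621940086266823207342351, q_18 = 32·724792737271688911297803 + 19577006507410108907686 = 23212944599201455270437382 → 929621940086266823207342351/23212944599201455270437382
APPEND 16: p_19 = 16·929621940086266823207342351 + 29026185269322618681968497 = 14902977226649591789999446113, q_19 = 16·23212944599201455270437382 + 724792737271688911297803 = 372131906324494973238295915 → 14902977226649591789999446113/372131906324494973238295915

841/21
81530798/2035849
654057375/16332013
17741079923/443000200
266770256220/6661335013
9354700047623/233589725655
178006071161057/4444866122458
43517673663726515/1086649641410647
1614969444179277217/40326281707225960
17760955430679461001958/443496497514881713421
14902977226649591789999446113/372131906324494973238295915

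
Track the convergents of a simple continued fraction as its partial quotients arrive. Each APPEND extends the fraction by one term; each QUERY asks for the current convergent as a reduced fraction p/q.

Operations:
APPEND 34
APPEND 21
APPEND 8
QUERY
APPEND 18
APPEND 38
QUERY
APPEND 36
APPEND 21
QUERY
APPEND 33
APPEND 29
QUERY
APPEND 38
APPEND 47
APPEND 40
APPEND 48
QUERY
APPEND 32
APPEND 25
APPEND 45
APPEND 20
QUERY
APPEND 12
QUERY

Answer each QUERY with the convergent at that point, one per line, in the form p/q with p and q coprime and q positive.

5754/169
3968660/116563
3006465647/88302514
2884340395189/84715589011
9915677977866817369/291232096509658316
7167155593099271062780129/210505600731324999017651
86363827515856770661493001/2536580817386777781619850

APPEND 34: p_0 = 34·1 + 0 = 34, q_0 = 34·0 + 1 = 1 → 34/1
APPEND 21: p_1 = 21·34 + 1 = 715, q_1 = 21·1 + 0 = 21 → 715/21
APPEND 8: p_2 = 8·715 + 34 = 5754, q_2 = 8·21 + 1 = 169 → 5754/169
APPEND 18: p_3 = 18·5754 + 715 = 104287, q_3 = 18·169 + 21 = 3063 → 104287/3063
APPEND 38: p_4 = 38·104287 + 5754 = 3968660, q_4 = 38·3063 + 169 = 116563 → 3968660/116563
APPEND 36: p_5 = 36·3968660 + 104287 = 142976047, q_5 = 36·116563 + 3063 = 4199331 → 142976047/4199331
APPEND 21: p_6 = 21·142976047 + 3968660 = 3006465647, q_6 = 21·4199331 + 116563 = 88302514 → 3006465647/88302514
APPEND 33: p_7 = 33·3006465647 + 142976047 = 99356342398, q_7 = 33·88302514 + 4199331 = 2918182293 → 99356342398/2918182293
APPEND 29: p_8 = 29·99356342398 + 3006465647 = 2884340395189, q_8 = 29·2918182293 + 88302514 = 84715589011 → 2884340395189/84715589011
APPEND 38: p_9 = 38·2884340395189 + 99356342398 = 109704291359580, q_9 = 38·84715589011 + 2918182293 = 3222110564711 → 109704291359580/3222110564711
APPEND 47: p_10 = 47·109704291359580 + 2884340395189 = 5158986034295449, q_10 = 47·3222110564711 + 84715589011 = 151523912130428 → 5158986034295449/151523912130428
APPEND 40: p_11 = 40·5158986034295449 + 109704291359580 = 206469145663177540, q_11 = 40·151523912130428 + 3222110564711 = 6064178595781831 → 206469145663177540/6064178595781831
APPEND 48: p_12 = 48·206469145663177540 + 5158986034295449 = 9915677977866817369, q_12 = 48·6064178595781831 + 151523912130428 = 291232096509658316 → 9915677977866817369/291232096509658316
APPEND 32: p_13 = 32·9915677977866817369 + 206469145663177540 = 317508164437401333348, q_13 = 32·291232096509658316 + 6064178595781831 = 9325491266904847943 → 317508164437401333348/9325491266904847943
APPEND 25: p_14 = 25·317508164437401333348 + 9915677977866817369 = 7947619788912900151069, q_14 = 25·9325491266904847943 + 291232096509658316 = 233428513769130856891 → 7947619788912900151069/233428513769130856891
APPEND 45: p_15 = 45·7947619788912900151069 + 317508164437401333348 = 357960398665517908131453, q_15 = 45·233428513769130856891 + 9325491266904847943 = 10513608610877793408038 → 357960398665517908131453/10513608610877793408038
APPEND 20: p_16 = 20·357960398665517908131453 + 7947619788912900151069 = 7167155593099271062780129, q_16 = 20·10513608610877793408038 + 233428513769130856891 = 210505600731324999017651 → 7167155593099271062780129/210505600731324999017651
APPEND 12: p_17 = 12·7167155593099271062780129 + 357960398665517908131453 = 86363827515856770661493001, q_17 = 12·210505600731324999017651 + 10513608610877793408038 = 2536580817386777781619850 → 86363827515856770661493001/2536580817386777781619850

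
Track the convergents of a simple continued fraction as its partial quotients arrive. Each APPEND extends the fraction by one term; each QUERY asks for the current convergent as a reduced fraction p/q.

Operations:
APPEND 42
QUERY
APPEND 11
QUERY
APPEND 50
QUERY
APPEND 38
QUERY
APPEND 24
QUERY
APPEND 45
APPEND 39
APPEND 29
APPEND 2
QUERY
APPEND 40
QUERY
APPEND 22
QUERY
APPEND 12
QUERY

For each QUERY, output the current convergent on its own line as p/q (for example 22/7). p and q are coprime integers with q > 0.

APPEND 42: p_0 = 42·1 + 0 = 42, q_0 = 42·0 + 1 = 1 → 42/1
APPEND 11: p_1 = 11·42 + 1 = 463, q_1 = 11·1 + 0 = 11 → 463/11
APPEND 50: p_2 = 50·463 + 42 = 23192, q_2 = 50·11 + 1 = 551 → 23192/551
APPEND 38: p_3 = 38·23192 + 463 = 881759, q_3 = 38·551 + 11 = 20949 → 881759/20949
APPEND 24: p_4 = 24·881759 + 23192 = 21185408, q_4 = 24·20949 + 551 = 503327 → 21185408/503327
APPEND 45: p_5 = 45·21185408 + 881759 = 954225119, q_5 = 45·503327 + 20949 = 22670664 → 954225119/22670664
APPEND 39: p_6 = 39·954225119 + 21185408 = 37235965049, q_6 = 39·22670664 + 503327 = 884659223 → 37235965049/884659223
APPEND 29: p_7 = 29·37235965049 + 954225119 = 1080797211540, q_7 = 29·884659223 + 22670664 = 25677788131 → 1080797211540/25677788131
APPEND 2: p_8 = 2·1080797211540 + 37235965049 = 2198830388129, q_8 = 2·25677788131 + 884659223 = 52240235485 → 2198830388129/52240235485
APPEND 40: p_9 = 40·2198830388129 + 1080797211540 = 89034012736700, q_9 = 40·52240235485 + 25677788131 = 2115287207531 → 89034012736700/2115287207531
APPEND 22: p_10 = 22·89034012736700 + 2198830388129 = 1960947110595529, q_10 = 22·2115287207531 + 52240235485 = 46588558801167 → 1960947110595529/46588558801167
APPEND 12: p_11 = 12·1960947110595529 + 89034012736700 = 23620399339883048, q_11 = 12·46588558801167 + 2115287207531 = 561177992821535 → 23620399339883048/561177992821535

42/1
463/11
23192/551
881759/20949
21185408/503327
2198830388129/52240235485
89034012736700/2115287207531
1960947110595529/46588558801167
23620399339883048/561177992821535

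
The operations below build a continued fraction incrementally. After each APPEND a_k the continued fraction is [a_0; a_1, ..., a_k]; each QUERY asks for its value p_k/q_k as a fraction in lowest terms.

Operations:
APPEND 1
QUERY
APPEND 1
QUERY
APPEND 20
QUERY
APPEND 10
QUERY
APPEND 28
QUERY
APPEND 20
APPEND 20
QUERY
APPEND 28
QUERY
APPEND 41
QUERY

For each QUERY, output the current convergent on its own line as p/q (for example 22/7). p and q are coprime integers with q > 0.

1/1
2/1
41/21
412/211
11577/5929
4650617/2381749
130449228/66807763
5353068965/2741500032

APPEND 1: p_0 = 1·1 + 0 = 1, q_0 = 1·0 + 1 = 1 → 1/1
APPEND 1: p_1 = 1·1 + 1 = 2, q_1 = 1·1 + 0 = 1 → 2/1
APPEND 20: p_2 = 20·2 + 1 = 41, q_2 = 20·1 + 1 = 21 → 41/21
APPEND 10: p_3 = 10·41 + 2 = 412, q_3 = 10·21 + 1 = 211 → 412/211
APPEND 28: p_4 = 28·412 + 41 = 11577, q_4 = 28·211 + 21 = 5929 → 11577/5929
APPEND 20: p_5 = 20·11577 + 412 = 231952, q_5 = 20·5929 + 211 = 118791 → 231952/118791
APPEND 20: p_6 = 20·231952 + 11577 = 4650617, q_6 = 20·118791 + 5929 = 2381749 → 4650617/2381749
APPEND 28: p_7 = 28·4650617 + 231952 = 130449228, q_7 = 28·2381749 + 118791 = 66807763 → 130449228/66807763
APPEND 41: p_8 = 41·130449228 + 4650617 = 5353068965, q_8 = 41·66807763 + 2381749 = 2741500032 → 5353068965/2741500032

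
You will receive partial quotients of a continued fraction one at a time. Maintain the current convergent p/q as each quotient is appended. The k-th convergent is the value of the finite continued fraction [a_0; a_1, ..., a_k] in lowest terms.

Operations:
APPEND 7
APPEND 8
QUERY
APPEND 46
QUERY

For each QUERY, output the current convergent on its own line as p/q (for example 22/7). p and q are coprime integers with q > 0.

57/8
2629/369

APPEND 7: p_0 = 7·1 + 0 = 7, q_0 = 7·0 + 1 = 1 → 7/1
APPEND 8: p_1 = 8·7 + 1 = 57, q_1 = 8·1 + 0 = 8 → 57/8
APPEND 46: p_2 = 46·57 + 7 = 2629, q_2 = 46·8 + 1 = 369 → 2629/369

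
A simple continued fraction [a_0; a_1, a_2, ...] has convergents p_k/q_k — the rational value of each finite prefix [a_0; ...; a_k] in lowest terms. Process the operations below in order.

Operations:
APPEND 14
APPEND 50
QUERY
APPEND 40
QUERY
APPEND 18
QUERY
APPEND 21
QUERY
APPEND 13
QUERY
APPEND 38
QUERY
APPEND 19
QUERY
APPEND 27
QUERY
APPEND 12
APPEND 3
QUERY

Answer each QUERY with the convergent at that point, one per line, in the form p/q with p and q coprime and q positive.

701/50
28054/2001
505673/36068
10647187/759429
138919104/9908645
5289573139/377287939
100640808745/7178379486
2722591409254/194193534061
101037804568633/7206695898715

APPEND 14: p_0 = 14·1 + 0 = 14, q_0 = 14·0 + 1 = 1 → 14/1
APPEND 50: p_1 = 50·14 + 1 = 701, q_1 = 50·1 + 0 = 50 → 701/50
APPEND 40: p_2 = 40·701 + 14 = 28054, q_2 = 40·50 + 1 = 2001 → 28054/2001
APPEND 18: p_3 = 18·28054 + 701 = 505673, q_3 = 18·2001 + 50 = 36068 → 505673/36068
APPEND 21: p_4 = 21·505673 + 28054 = 10647187, q_4 = 21·36068 + 2001 = 759429 → 10647187/759429
APPEND 13: p_5 = 13·10647187 + 505673 = 138919104, q_5 = 13·759429 + 36068 = 9908645 → 138919104/9908645
APPEND 38: p_6 = 38·138919104 + 10647187 = 5289573139, q_6 = 38·9908645 + 759429 = 377287939 → 5289573139/377287939
APPEND 19: p_7 = 19·5289573139 + 138919104 = 100640808745, q_7 = 19·377287939 + 9908645 = 7178379486 → 100640808745/7178379486
APPEND 27: p_8 = 27·100640808745 + 5289573139 = 2722591409254, q_8 = 27·7178379486 + 377287939 = 194193534061 → 2722591409254/194193534061
APPEND 12: p_9 = 12·2722591409254 + 100640808745 = 32771737719793, q_9 = 12·194193534061 + 7178379486 = 2337500788218 → 32771737719793/2337500788218
APPEND 3: p_10 = 3·32771737719793 + 2722591409254 = 101037804568633, q_10 = 3·2337500788218 + 194193534061 = 7206695898715 → 101037804568633/7206695898715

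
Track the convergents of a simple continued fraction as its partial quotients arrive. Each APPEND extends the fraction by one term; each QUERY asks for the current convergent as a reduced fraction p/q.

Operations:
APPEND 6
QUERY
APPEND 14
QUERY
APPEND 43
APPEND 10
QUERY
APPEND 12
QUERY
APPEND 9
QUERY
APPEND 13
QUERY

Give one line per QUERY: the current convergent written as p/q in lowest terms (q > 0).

APPEND 6: p_0 = 6·1 + 0 = 6, q_0 = 6·0 + 1 = 1 → 6/1
APPEND 14: p_1 = 14·6 + 1 = 85, q_1 = 14·1 + 0 = 14 → 85/14
APPEND 43: p_2 = 43·85 + 6 = 3661, q_2 = 43·14 + 1 = 603 → 3661/603
APPEND 10: p_3 = 10·3661 + 85 = 36695, q_3 = 10·603 + 14 = 6044 → 36695/6044
APPEND 12: p_4 = 12·36695 + 3661 = 444001, q_4 = 12·6044 + 603 = 73131 → 444001/73131
APPEND 9: p_5 = 9·444001 + 36695 = 4032704, q_5 = 9·73131 + 6044 = 664223 → 4032704/664223
APPEND 13: p_6 = 13·4032704 + 444001 = 52869153, q_6 = 13·664223 + 73131 = 8708030 → 52869153/8708030

6/1
85/14
36695/6044
444001/73131
4032704/664223
52869153/8708030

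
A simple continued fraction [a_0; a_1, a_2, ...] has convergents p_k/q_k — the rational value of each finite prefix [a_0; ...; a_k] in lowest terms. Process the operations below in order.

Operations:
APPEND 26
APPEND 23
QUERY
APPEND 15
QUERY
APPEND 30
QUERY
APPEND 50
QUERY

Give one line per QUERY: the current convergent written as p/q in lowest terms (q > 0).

599/23
9011/346
270929/10403
13555461/520496

APPEND 26: p_0 = 26·1 + 0 = 26, q_0 = 26·0 + 1 = 1 → 26/1
APPEND 23: p_1 = 23·26 + 1 = 599, q_1 = 23·1 + 0 = 23 → 599/23
APPEND 15: p_2 = 15·599 + 26 = 9011, q_2 = 15·23 + 1 = 346 → 9011/346
APPEND 30: p_3 = 30·9011 + 599 = 270929, q_3 = 30·346 + 23 = 10403 → 270929/10403
APPEND 50: p_4 = 50·270929 + 9011 = 13555461, q_4 = 50·10403 + 346 = 520496 → 13555461/520496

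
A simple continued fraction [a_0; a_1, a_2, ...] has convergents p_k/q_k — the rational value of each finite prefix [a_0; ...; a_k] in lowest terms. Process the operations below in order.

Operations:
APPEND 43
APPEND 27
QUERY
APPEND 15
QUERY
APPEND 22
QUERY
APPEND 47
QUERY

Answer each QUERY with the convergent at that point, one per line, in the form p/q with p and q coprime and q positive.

APPEND 43: p_0 = 43·1 + 0 = 43, q_0 = 43·0 + 1 = 1 → 43/1
APPEND 27: p_1 = 27·43 + 1 = 1162, q_1 = 27·1 + 0 = 27 → 1162/27
APPEND 15: p_2 = 15·1162 + 43 = 17473, q_2 = 15·27 + 1 = 406 → 17473/406
APPEND 22: p_3 = 22·17473 + 1162 = 385568, q_3 = 22·406 + 27 = 8959 → 385568/8959
APPEND 47: p_4 = 47·385568 + 17473 = 18139169, q_4 = 47·8959 + 406 = 421479 → 18139169/421479

1162/27
17473/406
385568/8959
18139169/421479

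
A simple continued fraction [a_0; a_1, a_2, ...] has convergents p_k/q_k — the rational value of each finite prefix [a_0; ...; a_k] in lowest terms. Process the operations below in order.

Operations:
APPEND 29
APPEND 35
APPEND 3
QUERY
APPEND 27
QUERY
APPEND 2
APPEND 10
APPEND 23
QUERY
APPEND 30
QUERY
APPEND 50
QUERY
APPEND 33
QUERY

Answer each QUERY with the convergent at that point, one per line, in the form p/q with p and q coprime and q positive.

APPEND 29: p_0 = 29·1 + 0 = 29, q_0 = 29·0 + 1 = 1 → 29/1
APPEND 35: p_1 = 35·29 + 1 = 1016, q_1 = 35·1 + 0 = 35 → 1016/35
APPEND 3: p_2 = 3·1016 + 29 = 3077, q_2 = 3·35 + 1 = 106 → 3077/106
APPEND 27: p_3 = 27·3077 + 1016 = 84095, q_3 = 27·106 + 35 = 2897 → 84095/2897
APPEND 2: p_4 = 2·84095 + 3077 = 171267, q_4 = 2·2897 + 106 = 5900 → 171267/5900
APPEND 10: p_5 = 10·171267 + 84095 = 1796765, q_5 = 10·5900 + 2897 = 61897 → 1796765/61897
APPEND 23: p_6 = 23·1796765 + 171267 = 41496862, q_6 = 23·61897 + 5900 = 1429531 → 41496862/1429531
APPEND 30: p_7 = 30·41496862 + 1796765 = 1246702625, q_7 = 30·1429531 + 61897 = 42947827 → 1246702625/42947827
APPEND 50: p_8 = 50·1246702625 + 41496862 = 62376628112, q_8 = 50·42947827 + 1429531 = 2148820881 → 62376628112/2148820881
APPEND 33: p_9 = 33·62376628112 + 1246702625 = 2059675430321, q_9 = 33·2148820881 + 42947827 = 70954036900 → 2059675430321/70954036900

3077/106
84095/2897
41496862/1429531
1246702625/42947827
62376628112/2148820881
2059675430321/70954036900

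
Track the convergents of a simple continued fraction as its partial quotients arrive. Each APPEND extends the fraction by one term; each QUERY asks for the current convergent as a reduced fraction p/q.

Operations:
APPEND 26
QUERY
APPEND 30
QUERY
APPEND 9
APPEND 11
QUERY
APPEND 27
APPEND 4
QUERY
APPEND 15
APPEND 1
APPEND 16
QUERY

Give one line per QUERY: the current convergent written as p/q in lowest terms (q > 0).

APPEND 26: p_0 = 26·1 + 0 = 26, q_0 = 26·0 + 1 = 1 → 26/1
APPEND 30: p_1 = 30·26 + 1 = 781, q_1 = 30·1 + 0 = 30 → 781/30
APPEND 9: p_2 = 9·781 + 26 = 7055, q_2 = 9·30 + 1 = 271 → 7055/271
APPEND 11: p_3 = 11·7055 + 781 = 78386, q_3 = 11·271 + 30 = 3011 → 78386/3011
APPEND 27: p_4 = 27·78386 + 7055 = 2123477, q_4 = 27·3011 + 271 = 81568 → 2123477/81568
APPEND 4: p_5 = 4·2123477 + 78386 = 8572294, q_5 = 4·81568 + 3011 = 329283 → 8572294/329283
APPEND 15: p_6 = 15·8572294 + 2123477 = 130707887, q_6 = 15·329283 + 81568 = 5020813 → 130707887/5020813
APPEND 1: p_7 = 1·130707887 + 8572294 = 139280181, q_7 = 1·5020813 + 329283 = 5350096 → 139280181/5350096
APPEND 16: p_8 = 16·139280181 + 130707887 = 2359190783, q_8 = 16·5350096 + 5020813 = 90622349 → 2359190783/90622349

26/1
781/30
78386/3011
8572294/329283
2359190783/90622349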